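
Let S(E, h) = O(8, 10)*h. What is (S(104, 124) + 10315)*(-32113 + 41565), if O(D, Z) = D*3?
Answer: 125626532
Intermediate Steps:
O(D, Z) = 3*D
S(E, h) = 24*h (S(E, h) = (3*8)*h = 24*h)
(S(104, 124) + 10315)*(-32113 + 41565) = (24*124 + 10315)*(-32113 + 41565) = (2976 + 10315)*9452 = 13291*9452 = 125626532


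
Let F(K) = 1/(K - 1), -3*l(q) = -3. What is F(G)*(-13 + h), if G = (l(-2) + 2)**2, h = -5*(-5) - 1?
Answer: 11/8 ≈ 1.3750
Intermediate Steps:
l(q) = 1 (l(q) = -1/3*(-3) = 1)
h = 24 (h = 25 - 1 = 24)
G = 9 (G = (1 + 2)**2 = 3**2 = 9)
F(K) = 1/(-1 + K)
F(G)*(-13 + h) = (-13 + 24)/(-1 + 9) = 11/8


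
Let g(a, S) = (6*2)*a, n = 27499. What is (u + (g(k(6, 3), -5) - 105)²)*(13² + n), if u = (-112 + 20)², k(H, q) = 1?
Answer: 473482484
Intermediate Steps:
g(a, S) = 12*a
u = 8464 (u = (-92)² = 8464)
(u + (g(k(6, 3), -5) - 105)²)*(13² + n) = (8464 + (12*1 - 105)²)*(13² + 27499) = (8464 + (12 - 105)²)*(169 + 27499) = (8464 + (-93)²)*27668 = (8464 + 8649)*27668 = 17113*27668 = 473482484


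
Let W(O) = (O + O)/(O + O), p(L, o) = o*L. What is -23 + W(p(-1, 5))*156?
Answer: 133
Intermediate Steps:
p(L, o) = L*o
W(O) = 1 (W(O) = (2*O)/((2*O)) = (2*O)*(1/(2*O)) = 1)
-23 + W(p(-1, 5))*156 = -23 + 1*156 = -23 + 156 = 133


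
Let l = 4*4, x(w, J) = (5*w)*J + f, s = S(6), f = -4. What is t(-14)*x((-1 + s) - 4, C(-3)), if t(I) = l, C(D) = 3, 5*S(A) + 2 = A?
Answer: -1072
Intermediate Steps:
S(A) = -2/5 + A/5
s = 4/5 (s = -2/5 + (1/5)*6 = -2/5 + 6/5 = 4/5 ≈ 0.80000)
x(w, J) = -4 + 5*J*w (x(w, J) = (5*w)*J - 4 = 5*J*w - 4 = -4 + 5*J*w)
l = 16
t(I) = 16
t(-14)*x((-1 + s) - 4, C(-3)) = 16*(-4 + 5*3*((-1 + 4/5) - 4)) = 16*(-4 + 5*3*(-1/5 - 4)) = 16*(-4 + 5*3*(-21/5)) = 16*(-4 - 63) = 16*(-67) = -1072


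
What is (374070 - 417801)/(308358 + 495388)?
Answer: -43731/803746 ≈ -0.054409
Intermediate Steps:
(374070 - 417801)/(308358 + 495388) = -43731/803746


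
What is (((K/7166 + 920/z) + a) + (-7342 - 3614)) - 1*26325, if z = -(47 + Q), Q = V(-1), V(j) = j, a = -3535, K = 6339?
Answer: -292624437/7166 ≈ -40835.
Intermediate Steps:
Q = -1
z = -46 (z = -(47 - 1) = -1*46 = -46)
(((K/7166 + 920/z) + a) + (-7342 - 3614)) - 1*26325 = (((6339/7166 + 920/(-46)) - 3535) + (-7342 - 3614)) - 1*26325 = (((6339*(1/7166) + 920*(-1/46)) - 3535) - 10956) - 26325 = (((6339/7166 - 20) - 3535) - 10956) - 26325 = ((-136981/7166 - 3535) - 10956) - 26325 = (-25468791/7166 - 10956) - 26325 = -103979487/7166 - 26325 = -292624437/7166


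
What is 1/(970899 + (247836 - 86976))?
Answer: 1/1131759 ≈ 8.8358e-7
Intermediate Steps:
1/(970899 + (247836 - 86976)) = 1/(970899 + 160860) = 1/1131759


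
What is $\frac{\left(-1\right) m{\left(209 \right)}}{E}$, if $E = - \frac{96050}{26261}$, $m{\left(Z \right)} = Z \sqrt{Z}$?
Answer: $\frac{5488549 \sqrt{209}}{96050} \approx 826.1$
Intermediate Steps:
$m{\left(Z \right)} = Z^{\frac{3}{2}}$
$E = - \frac{96050}{26261}$ ($E = \left(-96050\right) \frac{1}{26261} = - \frac{96050}{26261} \approx -3.6575$)
$\frac{\left(-1\right) m{\left(209 \right)}}{E} = \frac{\left(-1\right) 209^{\frac{3}{2}}}{- \frac{96050}{26261}} = - 209 \sqrt{209} \left(- \frac{26261}{96050}\right) = \frac{5488549 \sqrt{209}}{96050}$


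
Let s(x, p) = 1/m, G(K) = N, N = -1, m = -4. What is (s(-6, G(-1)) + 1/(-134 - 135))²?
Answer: 74529/1157776 ≈ 0.064373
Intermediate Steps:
G(K) = -1
s(x, p) = -¼ (s(x, p) = 1/(-4) = 1*(-¼) = -¼)
(s(-6, G(-1)) + 1/(-134 - 135))² = (-¼ + 1/(-134 - 135))² = (-¼ + 1/(-269))² = (-¼ - 1/269)² = (-273/1076)² = 74529/1157776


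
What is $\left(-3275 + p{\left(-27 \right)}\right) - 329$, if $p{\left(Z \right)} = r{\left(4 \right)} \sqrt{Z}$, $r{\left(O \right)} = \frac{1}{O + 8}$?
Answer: $-3604 + \frac{i \sqrt{3}}{4} \approx -3604.0 + 0.43301 i$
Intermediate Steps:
$r{\left(O \right)} = \frac{1}{8 + O}$
$p{\left(Z \right)} = \frac{\sqrt{Z}}{12}$ ($p{\left(Z \right)} = \frac{\sqrt{Z}}{8 + 4} = \frac{\sqrt{Z}}{12}$)
$\left(-3275 + p{\left(-27 \right)}\right) - 329 = \left(-3275 + \frac{\sqrt{-27}}{12}\right) - 329 = \left(-3275 + \frac{3 i \sqrt{3}}{12}\right) - 329 = \left(-3275 + \frac{i \sqrt{3}}{4}\right) - 329 = -3604 + \frac{i \sqrt{3}}{4}$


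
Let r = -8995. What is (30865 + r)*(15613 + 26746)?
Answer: 926391330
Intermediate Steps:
(30865 + r)*(15613 + 26746) = (30865 - 8995)*(15613 + 26746) = 21870*42359 = 926391330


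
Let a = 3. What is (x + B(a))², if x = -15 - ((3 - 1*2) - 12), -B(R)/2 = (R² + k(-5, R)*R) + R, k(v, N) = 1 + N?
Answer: 2704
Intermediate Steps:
B(R) = -2*R - 2*R² - 2*R*(1 + R) (B(R) = -2*((R² + (1 + R)*R) + R) = -2*((R² + R*(1 + R)) + R) = -2*(R + R² + R*(1 + R)) = -2*R - 2*R² - 2*R*(1 + R))
x = -4 (x = -15 - ((3 - 2) - 12) = -15 - (1 - 12) = -15 - 1*(-11) = -15 + 11 = -4)
(x + B(a))² = (-4 - 4*3*(1 + 3))² = (-4 - 4*3*4)² = (-4 - 48)² = (-52)² = 2704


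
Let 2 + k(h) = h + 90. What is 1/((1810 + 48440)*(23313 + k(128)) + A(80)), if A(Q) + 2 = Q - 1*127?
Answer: 1/1182332201 ≈ 8.4579e-10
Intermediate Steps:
A(Q) = -129 + Q (A(Q) = -2 + (Q - 1*127) = -2 + (Q - 127) = -2 + (-127 + Q) = -129 + Q)
k(h) = 88 + h (k(h) = -2 + (h + 90) = -2 + (90 + h) = 88 + h)
1/((1810 + 48440)*(23313 + k(128)) + A(80)) = 1/((1810 + 48440)*(23313 + (88 + 128)) + (-129 + 80)) = 1/(50250*(23313 + 216) - 49) = 1/(50250*23529 - 49) = 1/(1182332250 - 49) = 1/1182332201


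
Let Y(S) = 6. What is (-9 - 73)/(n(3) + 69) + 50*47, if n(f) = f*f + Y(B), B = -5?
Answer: 98659/42 ≈ 2349.0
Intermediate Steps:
n(f) = 6 + f² (n(f) = f*f + 6 = f² + 6 = 6 + f²)
(-9 - 73)/(n(3) + 69) + 50*47 = (-9 - 73)/((6 + 3²) + 69) + 50*47 = -82/((6 + 9) + 69) + 2350 = -82/(15 + 69) + 2350 = -82/84 + 2350 = -82*1/84 + 2350 = -41/42 + 2350 = 98659/42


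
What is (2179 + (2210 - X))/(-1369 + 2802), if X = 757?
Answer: 3632/1433 ≈ 2.5345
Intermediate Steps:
(2179 + (2210 - X))/(-1369 + 2802) = (2179 + (2210 - 1*757))/(-1369 + 2802) = (2179 + (2210 - 757))/1433 = (2179 + 1453)*(1/1433) = 3632*(1/1433) = 3632/1433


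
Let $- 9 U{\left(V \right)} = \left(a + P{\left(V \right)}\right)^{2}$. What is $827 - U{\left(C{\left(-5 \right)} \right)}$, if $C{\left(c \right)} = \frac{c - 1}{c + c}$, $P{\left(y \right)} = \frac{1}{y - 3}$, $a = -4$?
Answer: $\frac{1074601}{1296} \approx 829.17$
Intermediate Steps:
$P{\left(y \right)} = \frac{1}{-3 + y}$
$C{\left(c \right)} = \frac{-1 + c}{2 c}$
$U{\left(V \right)} = - \frac{\left(-4 + \frac{1}{-3 + V}\right)^{2}}{9}$
$827 - U{\left(C{\left(-5 \right)} \right)} = 827 - - \frac{\left(-13 + 4 \frac{-1 - 5}{2 \left(-5\right)}\right)^{2}}{9 \left(-3 + \frac{-1 - 5}{2 \left(-5\right)}\right)^{2}} = 827 - - \frac{\left(-13 + 4 \cdot \frac{1}{2} \left(- \frac{1}{5}\right) \left(-6\right)\right)^{2}}{9 \left(-3 + \frac{1}{2} \left(- \frac{1}{5}\right) \left(-6\right)\right)^{2}} = 827 - - \frac{\left(-13 + 4 \cdot \frac{3}{5}\right)^{2}}{9 \left(-3 + \frac{3}{5}\right)^{2}} = 827 - - \frac{\left(-13 + \frac{12}{5}\right)^{2}}{9 \cdot \frac{144}{25}} = 827 - \left(- \frac{1}{9}\right) \left(- \frac{53}{5}\right)^{2} \cdot \frac{25}{144} = 827 - \left(- \frac{1}{9}\right) \frac{2809}{25} \cdot \frac{25}{144} = 827 - - \frac{2809}{1296} = 827 + \frac{2809}{1296} = \frac{1074601}{1296}$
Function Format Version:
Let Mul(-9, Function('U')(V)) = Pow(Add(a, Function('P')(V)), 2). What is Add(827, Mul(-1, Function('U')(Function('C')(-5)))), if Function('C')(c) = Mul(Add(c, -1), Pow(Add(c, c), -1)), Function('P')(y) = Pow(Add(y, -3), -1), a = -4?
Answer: Rational(1074601, 1296) ≈ 829.17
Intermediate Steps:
Function('P')(y) = Pow(Add(-3, y), -1)
Function('C')(c) = Mul(Rational(1, 2), Pow(c, -1), Add(-1, c)) (Function('C')(c) = Mul(Add(-1, c), Pow(Mul(2, c), -1)) = Mul(Add(-1, c), Mul(Rational(1, 2), Pow(c, -1))) = Mul(Rational(1, 2), Pow(c, -1), Add(-1, c)))
Function('U')(V) = Mul(Rational(-1, 9), Pow(Add(-4, Pow(Add(-3, V), -1)), 2))
Add(827, Mul(-1, Function('U')(Function('C')(-5)))) = Add(827, Mul(-1, Mul(Rational(-1, 9), Pow(Add(-13, Mul(4, Mul(Rational(1, 2), Pow(-5, -1), Add(-1, -5)))), 2), Pow(Add(-3, Mul(Rational(1, 2), Pow(-5, -1), Add(-1, -5))), -2)))) = Add(827, Mul(-1, Mul(Rational(-1, 9), Pow(Add(-13, Mul(4, Mul(Rational(1, 2), Rational(-1, 5), -6))), 2), Pow(Add(-3, Mul(Rational(1, 2), Rational(-1, 5), -6)), -2)))) = Add(827, Mul(-1, Mul(Rational(-1, 9), Pow(Add(-13, Mul(4, Rational(3, 5))), 2), Pow(Add(-3, Rational(3, 5)), -2)))) = Add(827, Mul(-1, Mul(Rational(-1, 9), Pow(Add(-13, Rational(12, 5)), 2), Pow(Rational(-12, 5), -2)))) = Add(827, Mul(-1, Mul(Rational(-1, 9), Pow(Rational(-53, 5), 2), Rational(25, 144)))) = Add(827, Mul(-1, Mul(Rational(-1, 9), Rational(2809, 25), Rational(25, 144)))) = Add(827, Mul(-1, Rational(-2809, 1296))) = Add(827, Rational(2809, 1296)) = Rational(1074601, 1296)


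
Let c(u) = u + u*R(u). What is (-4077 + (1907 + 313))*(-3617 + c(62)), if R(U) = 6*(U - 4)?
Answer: -33464997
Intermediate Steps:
R(U) = -24 + 6*U (R(U) = 6*(-4 + U) = -24 + 6*U)
c(u) = u + u*(-24 + 6*u)
(-4077 + (1907 + 313))*(-3617 + c(62)) = (-4077 + (1907 + 313))*(-3617 + 62*(-23 + 6*62)) = (-4077 + 2220)*(-3617 + 62*(-23 + 372)) = -1857*(-3617 + 62*349) = -1857*(-3617 + 21638) = -1857*18021 = -33464997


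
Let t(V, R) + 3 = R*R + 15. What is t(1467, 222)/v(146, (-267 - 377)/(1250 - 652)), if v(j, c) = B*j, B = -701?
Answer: -24648/51173 ≈ -0.48166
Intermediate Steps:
v(j, c) = -701*j
t(V, R) = 12 + R² (t(V, R) = -3 + (R*R + 15) = -3 + (R² + 15) = -3 + (15 + R²) = 12 + R²)
t(1467, 222)/v(146, (-267 - 377)/(1250 - 652)) = (12 + 222²)/((-701*146)) = (12 + 49284)/(-102346) = 49296*(-1/102346) = -24648/51173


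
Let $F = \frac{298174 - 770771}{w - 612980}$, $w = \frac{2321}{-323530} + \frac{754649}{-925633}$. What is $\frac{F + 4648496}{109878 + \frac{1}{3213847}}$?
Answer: $\frac{2742445501461981948934541351566}{64824058541156054731149437121} \approx 42.306$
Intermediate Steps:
$w = - \frac{246299985163}{299470044490}$ ($w = 2321 \left(- \frac{1}{323530}\right) + 754649 \left(- \frac{1}{925633}\right) = - \frac{2321}{323530} - \frac{754649}{925633} = - \frac{246299985163}{299470044490} \approx -0.82245$)
$F = \frac{141528644615840530}{183569394171465363}$ ($F = \frac{298174 - 770771}{- \frac{246299985163}{299470044490} - 612980} = - \frac{472597}{- \frac{183569394171465363}{299470044490}} = \left(-472597\right) \left(- \frac{299470044490}{183569394171465363}\right) = \frac{141528644615840530}{183569394171465363} \approx 0.77098$)
$\frac{F + 4648496}{109878 + \frac{1}{3213847}} = \frac{\frac{141528644615840530}{183569394171465363} + 4648496}{109878 + \frac{1}{3213847}} = \frac{853321736057124669884578}{183569394171465363 \left(109878 + \frac{1}{3213847}\right)} = \frac{853321736057124669884578}{183569394171465363 \cdot \frac{353131080667}{3213847}} = \frac{853321736057124669884578}{183569394171465363} \cdot \frac{3213847}{353131080667} = \frac{2742445501461981948934541351566}{64824058541156054731149437121}$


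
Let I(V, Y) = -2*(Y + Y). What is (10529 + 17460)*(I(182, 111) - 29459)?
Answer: -836955067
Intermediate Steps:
I(V, Y) = -4*Y
(10529 + 17460)*(I(182, 111) - 29459) = (10529 + 17460)*(-4*111 - 29459) = 27989*(-444 - 29459) = 27989*(-29903) = -836955067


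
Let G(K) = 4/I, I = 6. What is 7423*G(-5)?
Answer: 14846/3 ≈ 4948.7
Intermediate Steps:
G(K) = ⅔ (G(K) = 4/6 = 4*(⅙) = ⅔)
7423*G(-5) = 7423*(⅔) = 14846/3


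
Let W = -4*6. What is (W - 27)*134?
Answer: -6834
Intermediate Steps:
W = -24
(W - 27)*134 = (-24 - 27)*134 = -51*134 = -6834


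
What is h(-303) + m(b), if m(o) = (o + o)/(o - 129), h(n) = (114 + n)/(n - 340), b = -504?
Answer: 255927/135673 ≈ 1.8864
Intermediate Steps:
h(n) = (114 + n)/(-340 + n)
m(o) = 2*o/(-129 + o) (m(o) = (2*o)/(-129 + o) = 2*o/(-129 + o))
h(-303) + m(b) = (114 - 303)/(-340 - 303) + 2*(-504)/(-129 - 504) = -189/(-643) + 2*(-504)/(-633) = -1/643*(-189) + 2*(-504)*(-1/633) = 189/643 + 336/211 = 255927/135673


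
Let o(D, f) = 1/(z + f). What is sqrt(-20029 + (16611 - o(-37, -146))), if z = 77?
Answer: I*sqrt(16273029)/69 ≈ 58.464*I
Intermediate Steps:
o(D, f) = 1/(77 + f)
sqrt(-20029 + (16611 - o(-37, -146))) = sqrt(-20029 + (16611 - 1/(77 - 146))) = sqrt(-20029 + (16611 - 1/(-69))) = sqrt(-20029 + (16611 - 1*(-1/69))) = sqrt(-20029 + (16611 + 1/69)) = sqrt(-20029 + 1146160/69) = sqrt(-235841/69) = I*sqrt(16273029)/69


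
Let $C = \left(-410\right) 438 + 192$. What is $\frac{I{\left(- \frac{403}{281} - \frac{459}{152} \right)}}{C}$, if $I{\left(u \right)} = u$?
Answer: $\frac{190235}{7662020256} \approx 2.4828 \cdot 10^{-5}$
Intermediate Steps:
$C = -179388$ ($C = -179580 + 192 = -179388$)
$\frac{I{\left(- \frac{403}{281} - \frac{459}{152} \right)}}{C} = \frac{- \frac{403}{281} - \frac{459}{152}}{-179388} = \left(\left(-403\right) \frac{1}{281} - \frac{459}{152}\right) \left(- \frac{1}{179388}\right) = \left(- \frac{403}{281} - \frac{459}{152}\right) \left(- \frac{1}{179388}\right) = \left(- \frac{190235}{42712}\right) \left(- \frac{1}{179388}\right) = \frac{190235}{7662020256}$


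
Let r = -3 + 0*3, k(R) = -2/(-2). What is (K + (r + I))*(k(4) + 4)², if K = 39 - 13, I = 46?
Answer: 1725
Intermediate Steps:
k(R) = 1 (k(R) = -2*(-½) = 1)
r = -3 (r = -3 + 0 = -3)
K = 26
(K + (r + I))*(k(4) + 4)² = (26 + (-3 + 46))*(1 + 4)² = (26 + 43)*5² = 69*25 = 1725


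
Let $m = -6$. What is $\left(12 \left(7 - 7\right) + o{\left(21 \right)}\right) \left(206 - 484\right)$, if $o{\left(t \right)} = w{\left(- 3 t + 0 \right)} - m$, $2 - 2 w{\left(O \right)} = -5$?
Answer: $-2641$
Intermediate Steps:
$w{\left(O \right)} = \frac{7}{2}$ ($w{\left(O \right)} = 1 - - \frac{5}{2} = 1 + \frac{5}{2} = \frac{7}{2}$)
$o{\left(t \right)} = \frac{19}{2}$ ($o{\left(t \right)} = \frac{7}{2} - -6 = \frac{7}{2} + 6 = \frac{19}{2}$)
$\left(12 \left(7 - 7\right) + o{\left(21 \right)}\right) \left(206 - 484\right) = \left(12 \left(7 - 7\right) + \frac{19}{2}\right) \left(206 - 484\right) = \left(12 \cdot 0 + \frac{19}{2}\right) \left(-278\right) = \left(0 + \frac{19}{2}\right) \left(-278\right) = \frac{19}{2} \left(-278\right) = -2641$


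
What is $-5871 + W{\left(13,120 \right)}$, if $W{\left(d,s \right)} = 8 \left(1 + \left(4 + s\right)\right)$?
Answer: $-4871$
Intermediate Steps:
$W{\left(d,s \right)} = 40 + 8 s$ ($W{\left(d,s \right)} = 8 \left(5 + s\right) = 40 + 8 s$)
$-5871 + W{\left(13,120 \right)} = -5871 + \left(40 + 8 \cdot 120\right) = -5871 + \left(40 + 960\right) = -5871 + 1000 = -4871$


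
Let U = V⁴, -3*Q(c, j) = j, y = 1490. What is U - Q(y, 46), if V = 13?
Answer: 85729/3 ≈ 28576.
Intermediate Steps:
Q(c, j) = -j/3
U = 28561 (U = 13⁴ = 28561)
U - Q(y, 46) = 28561 - (-1)*46/3 = 28561 - 1*(-46/3) = 28561 + 46/3 = 85729/3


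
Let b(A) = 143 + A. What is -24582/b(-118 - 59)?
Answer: 723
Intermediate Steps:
-24582/b(-118 - 59) = -24582/(143 + (-118 - 59)) = -24582/(143 - 177) = -24582/(-34) = -24582*(-1/34) = 723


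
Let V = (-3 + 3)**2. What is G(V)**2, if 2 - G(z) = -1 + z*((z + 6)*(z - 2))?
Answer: 9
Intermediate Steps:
V = 0 (V = 0**2 = 0)
G(z) = 3 - z*(-2 + z)*(6 + z) (G(z) = 2 - (-1 + z*((z + 6)*(z - 2))) = 2 - (-1 + z*((6 + z)*(-2 + z))) = 2 - (-1 + z*((-2 + z)*(6 + z))) = 2 - (-1 + z*(-2 + z)*(6 + z)) = 2 + (1 - z*(-2 + z)*(6 + z)) = 3 - z*(-2 + z)*(6 + z))
G(V)**2 = (3 - 1*0**3 - 4*0**2 + 12*0)**2 = (3 - 1*0 - 4*0 + 0)**2 = (3 + 0 + 0 + 0)**2 = 3**2 = 9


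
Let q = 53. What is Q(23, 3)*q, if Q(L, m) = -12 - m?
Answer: -795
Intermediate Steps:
Q(23, 3)*q = (-12 - 1*3)*53 = (-12 - 3)*53 = -15*53 = -795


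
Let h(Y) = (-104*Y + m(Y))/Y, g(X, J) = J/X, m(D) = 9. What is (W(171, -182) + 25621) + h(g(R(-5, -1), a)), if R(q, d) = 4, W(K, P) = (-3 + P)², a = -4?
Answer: 59733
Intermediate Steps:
h(Y) = (9 - 104*Y)/Y (h(Y) = (-104*Y + 9)/Y = (9 - 104*Y)/Y)
(W(171, -182) + 25621) + h(g(R(-5, -1), a)) = ((-3 - 182)² + 25621) + (-104 + 9/((-4/4))) = ((-185)² + 25621) + (-104 + 9/((-4*¼))) = (34225 + 25621) + (-104 + 9/(-1)) = 59846 + (-104 + 9*(-1)) = 59846 + (-104 - 9) = 59846 - 113 = 59733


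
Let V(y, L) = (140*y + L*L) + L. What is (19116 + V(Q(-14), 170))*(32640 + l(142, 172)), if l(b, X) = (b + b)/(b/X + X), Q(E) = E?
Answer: 22426670744144/14863 ≈ 1.5089e+9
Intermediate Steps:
V(y, L) = L + L² + 140*y (V(y, L) = (140*y + L²) + L = (L² + 140*y) + L = L + L² + 140*y)
l(b, X) = 2*b/(X + b/X) (l(b, X) = (2*b)/(X + b/X) = 2*b/(X + b/X))
(19116 + V(Q(-14), 170))*(32640 + l(142, 172)) = (19116 + (170 + 170² + 140*(-14)))*(32640 + 2*172*142/(142 + 172²)) = (19116 + (170 + 28900 - 1960))*(32640 + 2*172*142/(142 + 29584)) = (19116 + 27110)*(32640 + 2*172*142/29726) = 46226*(32640 + 2*172*142*(1/29726)) = 46226*(32640 + 24424/14863) = 46226*(485152744/14863) = 22426670744144/14863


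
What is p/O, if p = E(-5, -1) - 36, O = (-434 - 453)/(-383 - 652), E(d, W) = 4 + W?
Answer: -34155/887 ≈ -38.506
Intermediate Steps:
O = 887/1035 (O = -887/(-1035) = -887*(-1/1035) = 887/1035 ≈ 0.85701)
p = -33 (p = (4 - 1) - 36 = 3 - 36 = -33)
p/O = -33/887/1035 = -33*1035/887 = -34155/887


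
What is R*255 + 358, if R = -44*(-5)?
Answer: 56458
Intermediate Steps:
R = 220
R*255 + 358 = 220*255 + 358 = 56100 + 358 = 56458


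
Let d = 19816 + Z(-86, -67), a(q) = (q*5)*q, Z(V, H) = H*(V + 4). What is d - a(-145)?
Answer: -79815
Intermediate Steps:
Z(V, H) = H*(4 + V)
a(q) = 5*q**2 (a(q) = (5*q)*q = 5*q**2)
d = 25310 (d = 19816 - 67*(4 - 86) = 19816 - 67*(-82) = 19816 + 5494 = 25310)
d - a(-145) = 25310 - 5*(-145)**2 = 25310 - 5*21025 = 25310 - 1*105125 = 25310 - 105125 = -79815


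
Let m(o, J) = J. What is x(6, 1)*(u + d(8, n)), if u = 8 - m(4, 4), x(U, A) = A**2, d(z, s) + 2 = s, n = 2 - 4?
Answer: 0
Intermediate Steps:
n = -2
d(z, s) = -2 + s
u = 4 (u = 8 - 1*4 = 8 - 4 = 4)
x(6, 1)*(u + d(8, n)) = 1**2*(4 + (-2 - 2)) = 1*(4 - 4) = 1*0 = 0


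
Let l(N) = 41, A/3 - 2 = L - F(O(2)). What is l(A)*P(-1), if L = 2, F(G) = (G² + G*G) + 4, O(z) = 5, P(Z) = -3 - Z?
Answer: -82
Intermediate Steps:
F(G) = 4 + 2*G² (F(G) = (G² + G²) + 4 = 2*G² + 4 = 4 + 2*G²)
A = -150 (A = 6 + 3*(2 - (4 + 2*5²)) = 6 + 3*(2 - (4 + 2*25)) = 6 + 3*(2 - (4 + 50)) = 6 + 3*(2 - 1*54) = 6 + 3*(2 - 54) = 6 + 3*(-52) = 6 - 156 = -150)
l(A)*P(-1) = 41*(-3 - 1*(-1)) = 41*(-3 + 1) = 41*(-2) = -82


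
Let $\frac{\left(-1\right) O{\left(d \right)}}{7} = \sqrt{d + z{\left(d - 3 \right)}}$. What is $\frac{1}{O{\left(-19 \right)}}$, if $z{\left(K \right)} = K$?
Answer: $\frac{i \sqrt{41}}{287} \approx 0.022311 i$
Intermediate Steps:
$O{\left(d \right)} = - 7 \sqrt{-3 + 2 d}$ ($O{\left(d \right)} = - 7 \sqrt{d + \left(d - 3\right)} = - 7 \sqrt{d + \left(-3 + d\right)} = - 7 \sqrt{-3 + 2 d}$)
$\frac{1}{O{\left(-19 \right)}} = \frac{1}{\left(-7\right) \sqrt{-3 + 2 \left(-19\right)}} = \frac{1}{\left(-7\right) \sqrt{-3 - 38}} = \frac{1}{\left(-7\right) \sqrt{-41}} = \frac{1}{\left(-7\right) i \sqrt{41}} = \frac{i \sqrt{41}}{287}$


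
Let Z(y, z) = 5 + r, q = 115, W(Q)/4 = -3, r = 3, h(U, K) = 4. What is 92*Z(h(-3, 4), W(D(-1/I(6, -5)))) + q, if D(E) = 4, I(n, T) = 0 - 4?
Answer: 851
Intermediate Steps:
I(n, T) = -4
W(Q) = -12 (W(Q) = 4*(-3) = -12)
Z(y, z) = 8 (Z(y, z) = 5 + 3 = 8)
92*Z(h(-3, 4), W(D(-1/I(6, -5)))) + q = 92*8 + 115 = 736 + 115 = 851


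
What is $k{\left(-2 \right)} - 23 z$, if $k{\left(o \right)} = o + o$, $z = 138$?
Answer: $-3178$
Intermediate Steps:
$k{\left(o \right)} = 2 o$
$k{\left(-2 \right)} - 23 z = 2 \left(-2\right) - 3174 = -4 - 3174 = -3178$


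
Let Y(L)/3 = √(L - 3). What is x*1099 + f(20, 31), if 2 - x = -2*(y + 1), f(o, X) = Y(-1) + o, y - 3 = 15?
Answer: 43980 + 6*I ≈ 43980.0 + 6.0*I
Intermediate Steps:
y = 18 (y = 3 + 15 = 18)
Y(L) = 3*√(-3 + L) (Y(L) = 3*√(L - 3) = 3*√(-3 + L))
f(o, X) = o + 6*I (f(o, X) = 3*√(-3 - 1) + o = 3*√(-4) + o = 3*(2*I) + o = 6*I + o = o + 6*I)
x = 40 (x = 2 - (-2)*(18 + 1) = 2 - (-2)*19 = 2 - 1*(-38) = 2 + 38 = 40)
x*1099 + f(20, 31) = 40*1099 + (20 + 6*I) = 43960 + (20 + 6*I) = 43980 + 6*I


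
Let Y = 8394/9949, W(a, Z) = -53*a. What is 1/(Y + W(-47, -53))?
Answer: 9949/24791353 ≈ 0.00040131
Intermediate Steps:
Y = 8394/9949 (Y = 8394*(1/9949) = 8394/9949 ≈ 0.84370)
1/(Y + W(-47, -53)) = 1/(8394/9949 - 53*(-47)) = 1/(8394/9949 + 2491) = 1/(24791353/9949) = 9949/24791353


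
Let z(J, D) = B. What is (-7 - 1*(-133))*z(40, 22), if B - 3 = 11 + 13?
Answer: 3402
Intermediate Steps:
B = 27 (B = 3 + (11 + 13) = 3 + 24 = 27)
z(J, D) = 27
(-7 - 1*(-133))*z(40, 22) = (-7 - 1*(-133))*27 = (-7 + 133)*27 = 126*27 = 3402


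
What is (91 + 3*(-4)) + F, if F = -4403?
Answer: -4324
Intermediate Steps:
(91 + 3*(-4)) + F = (91 + 3*(-4)) - 4403 = (91 - 12) - 4403 = 79 - 4403 = -4324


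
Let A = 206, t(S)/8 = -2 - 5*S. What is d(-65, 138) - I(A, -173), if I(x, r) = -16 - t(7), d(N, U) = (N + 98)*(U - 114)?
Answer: 512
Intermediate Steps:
t(S) = -16 - 40*S (t(S) = 8*(-2 - 5*S) = -16 - 40*S)
d(N, U) = (-114 + U)*(98 + N) (d(N, U) = (98 + N)*(-114 + U) = (-114 + U)*(98 + N))
I(x, r) = 280 (I(x, r) = -16 - (-16 - 40*7) = -16 - (-16 - 280) = -16 - 1*(-296) = -16 + 296 = 280)
d(-65, 138) - I(A, -173) = (-11172 - 114*(-65) + 98*138 - 65*138) - 1*280 = (-11172 + 7410 + 13524 - 8970) - 280 = 792 - 280 = 512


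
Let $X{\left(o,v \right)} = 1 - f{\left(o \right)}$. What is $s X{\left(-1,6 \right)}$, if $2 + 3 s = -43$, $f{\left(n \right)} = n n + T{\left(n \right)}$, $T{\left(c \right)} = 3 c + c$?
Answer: $-60$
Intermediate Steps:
$T{\left(c \right)} = 4 c$
$f{\left(n \right)} = n^{2} + 4 n$ ($f{\left(n \right)} = n n + 4 n = n^{2} + 4 n$)
$s = -15$ ($s = - \frac{2}{3} + \frac{1}{3} \left(-43\right) = - \frac{2}{3} - \frac{43}{3} = -15$)
$X{\left(o,v \right)} = 1 - o \left(4 + o\right)$
$s X{\left(-1,6 \right)} = - 15 \left(1 - \left(-1\right)^{2} - -4\right) = - 15 \left(1 - 1 + 4\right) = \left(-15\right) 4 = -60$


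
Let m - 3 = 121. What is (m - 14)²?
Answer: 12100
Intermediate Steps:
m = 124 (m = 3 + 121 = 124)
(m - 14)² = (124 - 14)² = 110² = 12100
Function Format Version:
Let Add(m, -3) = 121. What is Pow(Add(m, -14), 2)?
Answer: 12100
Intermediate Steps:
m = 124 (m = Add(3, 121) = 124)
Pow(Add(m, -14), 2) = Pow(Add(124, -14), 2) = Pow(110, 2) = 12100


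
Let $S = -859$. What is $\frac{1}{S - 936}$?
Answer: $- \frac{1}{1795} \approx -0.0005571$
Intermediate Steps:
$\frac{1}{S - 936} = \frac{1}{-859 - 936} = \frac{1}{-1795} = - \frac{1}{1795}$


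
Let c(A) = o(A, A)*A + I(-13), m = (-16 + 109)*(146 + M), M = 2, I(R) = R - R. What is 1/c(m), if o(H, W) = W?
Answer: 1/189447696 ≈ 5.2785e-9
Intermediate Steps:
I(R) = 0
m = 13764 (m = (-16 + 109)*(146 + 2) = 93*148 = 13764)
c(A) = A² (c(A) = A*A + 0 = A² + 0 = A²)
1/c(m) = 1/(13764²) = 1/189447696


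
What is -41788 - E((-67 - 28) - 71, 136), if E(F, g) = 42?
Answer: -41830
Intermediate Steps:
-41788 - E((-67 - 28) - 71, 136) = -41788 - 1*42 = -41788 - 42 = -41830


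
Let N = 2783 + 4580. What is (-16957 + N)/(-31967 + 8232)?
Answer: 9594/23735 ≈ 0.40421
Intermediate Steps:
N = 7363
(-16957 + N)/(-31967 + 8232) = (-16957 + 7363)/(-31967 + 8232) = -9594/(-23735) = -9594*(-1/23735) = 9594/23735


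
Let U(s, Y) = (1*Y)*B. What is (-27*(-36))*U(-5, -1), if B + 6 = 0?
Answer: 5832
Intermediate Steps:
B = -6 (B = -6 + 0 = -6)
U(s, Y) = -6*Y (U(s, Y) = (1*Y)*(-6) = Y*(-6) = -6*Y)
(-27*(-36))*U(-5, -1) = (-27*(-36))*(-6*(-1)) = 972*6 = 5832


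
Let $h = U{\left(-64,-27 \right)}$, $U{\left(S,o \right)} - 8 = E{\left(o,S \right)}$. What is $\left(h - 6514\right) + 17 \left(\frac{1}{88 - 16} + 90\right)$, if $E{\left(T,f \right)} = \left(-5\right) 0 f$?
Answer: $- \frac{358255}{72} \approx -4975.8$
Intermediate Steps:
$E{\left(T,f \right)} = 0$ ($E{\left(T,f \right)} = 0 f = 0$)
$U{\left(S,o \right)} = 8$ ($U{\left(S,o \right)} = 8 + 0 = 8$)
$h = 8$
$\left(h - 6514\right) + 17 \left(\frac{1}{88 - 16} + 90\right) = \left(8 - 6514\right) + 17 \left(\frac{1}{88 - 16} + 90\right) = -6506 + 17 \left(\frac{1}{72} + 90\right) = -6506 + 17 \cdot \frac{6481}{72} = -6506 + \frac{110177}{72} = - \frac{358255}{72}$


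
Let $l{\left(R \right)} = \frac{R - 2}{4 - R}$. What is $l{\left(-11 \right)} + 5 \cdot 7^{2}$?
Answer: $\frac{3662}{15} \approx 244.13$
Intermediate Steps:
$l{\left(R \right)} = \frac{-2 + R}{4 - R}$
$l{\left(-11 \right)} + 5 \cdot 7^{2} = \frac{2 - -11}{-4 - 11} + 5 \cdot 7^{2} = \frac{2 + 11}{-15} + 5 \cdot 49 = \left(- \frac{1}{15}\right) 13 + 245 = - \frac{13}{15} + 245 = \frac{3662}{15}$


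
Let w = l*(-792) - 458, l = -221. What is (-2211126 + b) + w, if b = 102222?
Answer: -1934330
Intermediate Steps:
w = 174574 (w = -221*(-792) - 458 = 175032 - 458 = 174574)
(-2211126 + b) + w = (-2211126 + 102222) + 174574 = -2108904 + 174574 = -1934330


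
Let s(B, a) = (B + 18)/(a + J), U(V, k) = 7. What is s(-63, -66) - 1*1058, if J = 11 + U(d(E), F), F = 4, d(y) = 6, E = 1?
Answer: -16913/16 ≈ -1057.1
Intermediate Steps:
J = 18 (J = 11 + 7 = 18)
s(B, a) = (18 + B)/(18 + a) (s(B, a) = (B + 18)/(a + 18) = (18 + B)/(18 + a))
s(-63, -66) - 1*1058 = (18 - 63)/(18 - 66) - 1*1058 = -45/(-48) - 1058 = -1/48*(-45) - 1058 = 15/16 - 1058 = -16913/16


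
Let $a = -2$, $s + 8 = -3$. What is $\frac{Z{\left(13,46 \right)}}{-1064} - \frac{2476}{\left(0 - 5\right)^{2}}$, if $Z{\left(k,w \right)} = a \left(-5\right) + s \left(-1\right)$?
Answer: $- \frac{376427}{3800} \approx -99.06$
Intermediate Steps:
$s = -11$ ($s = -8 - 3 = -11$)
$Z{\left(k,w \right)} = 21$ ($Z{\left(k,w \right)} = \left(-2\right) \left(-5\right) - -11 = 10 + 11 = 21$)
$\frac{Z{\left(13,46 \right)}}{-1064} - \frac{2476}{\left(0 - 5\right)^{2}} = \frac{21}{-1064} - \frac{2476}{\left(0 - 5\right)^{2}} = 21 \left(- \frac{1}{1064}\right) - \frac{2476}{\left(-5\right)^{2}} = - \frac{3}{152} - \frac{2476}{25} = - \frac{376427}{3800}$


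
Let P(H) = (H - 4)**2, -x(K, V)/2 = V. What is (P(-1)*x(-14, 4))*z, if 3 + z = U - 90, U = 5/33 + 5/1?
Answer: 579800/33 ≈ 17570.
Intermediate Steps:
x(K, V) = -2*V
P(H) = (-4 + H)**2
U = 170/33 (U = 5*(1/33) + 5*1 = 5/33 + 5 = 170/33 ≈ 5.1515)
z = -2899/33 (z = -3 + (170/33 - 90) = -3 - 2800/33 = -2899/33 ≈ -87.849)
(P(-1)*x(-14, 4))*z = ((-4 - 1)**2*(-2*4))*(-2899/33) = ((-5)**2*(-8))*(-2899/33) = (25*(-8))*(-2899/33) = -200*(-2899/33) = 579800/33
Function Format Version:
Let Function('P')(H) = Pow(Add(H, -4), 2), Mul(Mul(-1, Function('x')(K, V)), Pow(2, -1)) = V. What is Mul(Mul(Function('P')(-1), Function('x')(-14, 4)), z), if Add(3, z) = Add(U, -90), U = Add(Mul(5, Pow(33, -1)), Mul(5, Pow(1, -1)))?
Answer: Rational(579800, 33) ≈ 17570.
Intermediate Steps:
Function('x')(K, V) = Mul(-2, V)
Function('P')(H) = Pow(Add(-4, H), 2)
U = Rational(170, 33) (U = Add(Mul(5, Rational(1, 33)), Mul(5, 1)) = Add(Rational(5, 33), 5) = Rational(170, 33) ≈ 5.1515)
z = Rational(-2899, 33) (z = Add(-3, Add(Rational(170, 33), -90)) = Add(-3, Rational(-2800, 33)) = Rational(-2899, 33) ≈ -87.849)
Mul(Mul(Function('P')(-1), Function('x')(-14, 4)), z) = Mul(Mul(Pow(Add(-4, -1), 2), Mul(-2, 4)), Rational(-2899, 33)) = Mul(Mul(Pow(-5, 2), -8), Rational(-2899, 33)) = Mul(Mul(25, -8), Rational(-2899, 33)) = Mul(-200, Rational(-2899, 33)) = Rational(579800, 33)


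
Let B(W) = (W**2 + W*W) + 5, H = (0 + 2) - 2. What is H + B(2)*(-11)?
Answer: -143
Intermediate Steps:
H = 0 (H = 2 - 2 = 0)
B(W) = 5 + 2*W**2 (B(W) = (W**2 + W**2) + 5 = 2*W**2 + 5 = 5 + 2*W**2)
H + B(2)*(-11) = 0 + (5 + 2*2**2)*(-11) = 0 + (5 + 2*4)*(-11) = 0 + (5 + 8)*(-11) = 0 + 13*(-11) = 0 - 143 = -143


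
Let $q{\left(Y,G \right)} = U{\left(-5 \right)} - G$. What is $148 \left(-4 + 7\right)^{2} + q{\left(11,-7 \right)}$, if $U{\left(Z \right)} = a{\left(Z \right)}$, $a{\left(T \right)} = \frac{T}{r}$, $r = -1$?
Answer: $1344$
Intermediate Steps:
$a{\left(T \right)} = - T$ ($a{\left(T \right)} = \frac{T}{-1} = T \left(-1\right) = - T$)
$U{\left(Z \right)} = - Z$
$q{\left(Y,G \right)} = 5 - G$ ($q{\left(Y,G \right)} = \left(-1\right) \left(-5\right) - G = 5 - G$)
$148 \left(-4 + 7\right)^{2} + q{\left(11,-7 \right)} = 148 \left(-4 + 7\right)^{2} + \left(5 - -7\right) = 148 \cdot 3^{2} + \left(5 + 7\right) = 148 \cdot 9 + 12 = 1332 + 12 = 1344$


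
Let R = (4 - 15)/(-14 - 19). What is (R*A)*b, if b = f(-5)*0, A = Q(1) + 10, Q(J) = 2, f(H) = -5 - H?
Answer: 0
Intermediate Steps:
A = 12 (A = 2 + 10 = 12)
R = 1/3 (R = -11/(-33) = -11*(-1/33) = 1/3 ≈ 0.33333)
b = 0 (b = (-5 - 1*(-5))*0 = (-5 + 5)*0 = 0*0 = 0)
(R*A)*b = ((1/3)*12)*0 = 4*0 = 0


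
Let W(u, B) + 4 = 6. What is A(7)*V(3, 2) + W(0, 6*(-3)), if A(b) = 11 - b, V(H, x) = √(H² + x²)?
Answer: 2 + 4*√13 ≈ 16.422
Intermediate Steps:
W(u, B) = 2 (W(u, B) = -4 + 6 = 2)
A(7)*V(3, 2) + W(0, 6*(-3)) = (11 - 1*7)*√(3² + 2²) + 2 = (11 - 7)*√(9 + 4) + 2 = 4*√13 + 2 = 2 + 4*√13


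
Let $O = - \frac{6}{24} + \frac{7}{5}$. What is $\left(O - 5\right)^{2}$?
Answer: $\frac{5929}{400} \approx 14.822$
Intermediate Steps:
$O = \frac{23}{20}$ ($O = \left(-6\right) \frac{1}{24} + 7 \cdot \frac{1}{5} = - \frac{1}{4} + \frac{7}{5} = \frac{23}{20} \approx 1.15$)
$\left(O - 5\right)^{2} = \left(\frac{23}{20} - 5\right)^{2} = \left(- \frac{77}{20}\right)^{2} = \frac{5929}{400}$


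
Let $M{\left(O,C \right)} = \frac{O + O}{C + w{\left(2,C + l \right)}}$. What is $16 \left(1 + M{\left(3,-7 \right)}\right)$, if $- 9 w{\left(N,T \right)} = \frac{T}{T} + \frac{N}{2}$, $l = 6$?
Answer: $\frac{176}{65} \approx 2.7077$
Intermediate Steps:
$w{\left(N,T \right)} = - \frac{1}{9} - \frac{N}{18}$ ($w{\left(N,T \right)} = - \frac{\frac{T}{T} + \frac{N}{2}}{9} = - \frac{1 + N \frac{1}{2}}{9} = - \frac{1 + \frac{N}{2}}{9} = - \frac{1}{9} - \frac{N}{18}$)
$M{\left(O,C \right)} = \frac{2 O}{- \frac{2}{9} + C}$ ($M{\left(O,C \right)} = \frac{O + O}{C - \frac{2}{9}} = \frac{2 O}{C - \frac{2}{9}} = \frac{2 O}{- \frac{2}{9} + C}$)
$16 \left(1 + M{\left(3,-7 \right)}\right) = 16 \left(1 + 18 \cdot 3 \frac{1}{-2 + 9 \left(-7\right)}\right) = 16 \left(1 + 18 \cdot 3 \frac{1}{-2 - 63}\right) = 16 \left(1 + 18 \cdot 3 \frac{1}{-65}\right) = 16 \left(1 + 18 \cdot 3 \left(- \frac{1}{65}\right)\right) = 16 \left(1 - \frac{54}{65}\right) = 16 \cdot \frac{11}{65} = \frac{176}{65}$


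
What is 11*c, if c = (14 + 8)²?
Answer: 5324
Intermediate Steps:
c = 484 (c = 22² = 484)
11*c = 11*484 = 5324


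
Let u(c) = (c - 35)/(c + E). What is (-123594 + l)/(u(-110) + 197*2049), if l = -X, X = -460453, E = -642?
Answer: 253317968/303547201 ≈ 0.83453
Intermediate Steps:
u(c) = (-35 + c)/(-642 + c) (u(c) = (c - 35)/(c - 642) = (-35 + c)/(-642 + c))
l = 460453 (l = -1*(-460453) = 460453)
(-123594 + l)/(u(-110) + 197*2049) = (-123594 + 460453)/((-35 - 110)/(-642 - 110) + 197*2049) = 336859/(-145/(-752) + 403653) = 336859/(-1/752*(-145) + 403653) = 336859/(145/752 + 403653) = 336859/(303547201/752) = 336859*(752/303547201) = 253317968/303547201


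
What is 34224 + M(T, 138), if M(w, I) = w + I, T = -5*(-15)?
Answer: 34437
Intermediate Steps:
T = 75
M(w, I) = I + w
34224 + M(T, 138) = 34224 + (138 + 75) = 34224 + 213 = 34437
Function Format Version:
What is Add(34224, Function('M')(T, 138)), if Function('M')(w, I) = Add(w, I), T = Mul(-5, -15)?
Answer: 34437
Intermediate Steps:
T = 75
Function('M')(w, I) = Add(I, w)
Add(34224, Function('M')(T, 138)) = Add(34224, Add(138, 75)) = Add(34224, 213) = 34437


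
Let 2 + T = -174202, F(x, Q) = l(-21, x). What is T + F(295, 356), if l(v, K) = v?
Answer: -174225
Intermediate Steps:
F(x, Q) = -21
T = -174204 (T = -2 - 174202 = -174204)
T + F(295, 356) = -174204 - 21 = -174225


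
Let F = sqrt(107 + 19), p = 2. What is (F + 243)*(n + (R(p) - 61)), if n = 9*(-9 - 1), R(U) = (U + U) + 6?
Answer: -34263 - 423*sqrt(14) ≈ -35846.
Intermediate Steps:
R(U) = 6 + 2*U (R(U) = 2*U + 6 = 6 + 2*U)
n = -90 (n = 9*(-10) = -90)
F = 3*sqrt(14) (F = sqrt(126) = 3*sqrt(14) ≈ 11.225)
(F + 243)*(n + (R(p) - 61)) = (3*sqrt(14) + 243)*(-90 + ((6 + 2*2) - 61)) = (243 + 3*sqrt(14))*(-90 + ((6 + 4) - 61)) = (243 + 3*sqrt(14))*(-90 + (10 - 61)) = (243 + 3*sqrt(14))*(-90 - 51) = (243 + 3*sqrt(14))*(-141) = -34263 - 423*sqrt(14)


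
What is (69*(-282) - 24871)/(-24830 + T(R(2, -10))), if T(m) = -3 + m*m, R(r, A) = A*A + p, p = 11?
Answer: 44329/12512 ≈ 3.5429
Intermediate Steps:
R(r, A) = 11 + A**2 (R(r, A) = A*A + 11 = A**2 + 11 = 11 + A**2)
T(m) = -3 + m**2
(69*(-282) - 24871)/(-24830 + T(R(2, -10))) = (69*(-282) - 24871)/(-24830 + (-3 + (11 + (-10)**2)**2)) = (-19458 - 24871)/(-24830 + (-3 + (11 + 100)**2)) = -44329/(-24830 + (-3 + 111**2)) = -44329/(-24830 + (-3 + 12321)) = -44329/(-24830 + 12318) = -44329/(-12512) = -44329*(-1/12512) = 44329/12512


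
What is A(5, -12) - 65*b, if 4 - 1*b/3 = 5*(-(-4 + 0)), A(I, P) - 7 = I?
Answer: 3132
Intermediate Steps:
A(I, P) = 7 + I
b = -48 (b = 12 - 15*(-(-4 + 0)) = 12 - 15*(-1*(-4)) = 12 - 15*4 = 12 - 3*20 = 12 - 60 = -48)
A(5, -12) - 65*b = (7 + 5) - 65*(-48) = 12 + 3120 = 3132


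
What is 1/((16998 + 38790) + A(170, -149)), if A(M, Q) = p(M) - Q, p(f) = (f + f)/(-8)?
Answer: 2/111789 ≈ 1.7891e-5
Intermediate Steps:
p(f) = -f/4 (p(f) = (2*f)*(-1/8) = -f/4)
A(M, Q) = -Q - M/4 (A(M, Q) = -M/4 - Q = -Q - M/4)
1/((16998 + 38790) + A(170, -149)) = 1/((16998 + 38790) + (-1*(-149) - 1/4*170)) = 1/(55788 + (149 - 85/2)) = 1/(55788 + 213/2) = 1/(111789/2) = 2/111789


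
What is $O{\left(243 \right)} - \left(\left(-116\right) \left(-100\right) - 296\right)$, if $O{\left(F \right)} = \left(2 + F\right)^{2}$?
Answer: $48721$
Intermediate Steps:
$O{\left(243 \right)} - \left(\left(-116\right) \left(-100\right) - 296\right) = \left(2 + 243\right)^{2} - \left(\left(-116\right) \left(-100\right) - 296\right) = 245^{2} - \left(11600 - 296\right) = 60025 - 11304 = 48721$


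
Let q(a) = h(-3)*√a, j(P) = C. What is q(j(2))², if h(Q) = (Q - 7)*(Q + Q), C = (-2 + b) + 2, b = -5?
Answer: -18000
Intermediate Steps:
C = -5 (C = (-2 - 5) + 2 = -7 + 2 = -5)
h(Q) = 2*Q*(-7 + Q) (h(Q) = (-7 + Q)*(2*Q) = 2*Q*(-7 + Q))
j(P) = -5
q(a) = 60*√a (q(a) = (2*(-3)*(-7 - 3))*√a = (2*(-3)*(-10))*√a = 60*√a)
q(j(2))² = (60*√(-5))² = (60*(I*√5))² = (60*I*√5)² = -18000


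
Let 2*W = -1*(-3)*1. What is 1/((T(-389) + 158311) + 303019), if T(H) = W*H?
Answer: 2/921493 ≈ 2.1704e-6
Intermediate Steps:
W = 3/2 (W = (-1*(-3)*1)/2 = (3*1)/2 = (½)*3 = 3/2 ≈ 1.5000)
T(H) = 3*H/2
1/((T(-389) + 158311) + 303019) = 1/(((3/2)*(-389) + 158311) + 303019) = 1/((-1167/2 + 158311) + 303019) = 1/(315455/2 + 303019) = 1/(921493/2) = 2/921493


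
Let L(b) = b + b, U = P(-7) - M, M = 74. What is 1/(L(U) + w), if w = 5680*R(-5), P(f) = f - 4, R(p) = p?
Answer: -1/28570 ≈ -3.5002e-5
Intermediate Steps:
P(f) = -4 + f
U = -85 (U = (-4 - 7) - 1*74 = -11 - 74 = -85)
w = -28400 (w = 5680*(-5) = -28400)
L(b) = 2*b
1/(L(U) + w) = 1/(2*(-85) - 28400) = 1/(-170 - 28400) = 1/(-28570) = -1/28570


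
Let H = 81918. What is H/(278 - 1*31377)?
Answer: -81918/31099 ≈ -2.6341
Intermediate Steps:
H/(278 - 1*31377) = 81918/(278 - 1*31377) = 81918/(278 - 31377) = 81918/(-31099) = 81918*(-1/31099) = -81918/31099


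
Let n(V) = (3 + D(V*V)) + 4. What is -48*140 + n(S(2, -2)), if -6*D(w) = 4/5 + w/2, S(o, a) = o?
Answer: -100702/15 ≈ -6713.5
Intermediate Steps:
D(w) = -2/15 - w/12 (D(w) = -(4/5 + w/2)/6 = -(4*(⅕) + w*(½))/6 = -(⅘ + w/2)/6 = -2/15 - w/12)
n(V) = 103/15 - V²/12 (n(V) = (3 + (-2/15 - V*V/12)) + 4 = (3 + (-2/15 - V²/12)) + 4 = (43/15 - V²/12) + 4 = 103/15 - V²/12)
-48*140 + n(S(2, -2)) = -48*140 + (103/15 - 1/12*2²) = -6720 + (103/15 - 1/12*4) = -6720 + (103/15 - ⅓) = -6720 + 98/15 = -100702/15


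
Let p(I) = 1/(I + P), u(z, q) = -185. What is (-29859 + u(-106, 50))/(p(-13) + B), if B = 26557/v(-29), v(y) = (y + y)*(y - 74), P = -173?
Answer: -1192278972/176201 ≈ -6766.6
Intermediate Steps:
v(y) = 2*y*(-74 + y) (v(y) = (2*y)*(-74 + y) = 2*y*(-74 + y))
p(I) = 1/(-173 + I) (p(I) = 1/(I - 173) = 1/(-173 + I))
B = 26557/5974 (B = 26557/((2*(-29)*(-74 - 29))) = 26557/((2*(-29)*(-103))) = 26557/5974 ≈ 4.4454)
(-29859 + u(-106, 50))/(p(-13) + B) = (-29859 - 185)/(1/(-173 - 13) + 26557/5974) = -30044/(1/(-186) + 26557/5974) = -30044/(-1/186 + 26557/5974) = -30044/1233407/277791 = -30044*277791/1233407 = -1192278972/176201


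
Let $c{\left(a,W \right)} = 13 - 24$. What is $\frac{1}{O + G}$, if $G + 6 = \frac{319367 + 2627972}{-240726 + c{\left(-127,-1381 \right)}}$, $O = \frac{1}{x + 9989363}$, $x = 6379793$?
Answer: $- \frac{3940661507972}{71889420682979} \approx -0.054816$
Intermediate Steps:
$c{\left(a,W \right)} = -11$ ($c{\left(a,W \right)} = 13 - 24 = -11$)
$O = \frac{1}{16369156}$ ($O = \frac{1}{6379793 + 9989363} = \frac{1}{16369156} \approx 6.1091 \cdot 10^{-8}$)
$G = - \frac{4391761}{240737}$ ($G = -6 + \frac{319367 + 2627972}{-240726 - 11} = -6 + \frac{2947339}{-240737} = -6 + 2947339 \left(- \frac{1}{240737}\right) = -6 - \frac{2947339}{240737} = - \frac{4391761}{240737} \approx -18.243$)
$\frac{1}{O + G} = \frac{1}{\frac{1}{16369156} - \frac{4391761}{240737}} = \frac{1}{- \frac{71889420682979}{3940661507972}} = - \frac{3940661507972}{71889420682979}$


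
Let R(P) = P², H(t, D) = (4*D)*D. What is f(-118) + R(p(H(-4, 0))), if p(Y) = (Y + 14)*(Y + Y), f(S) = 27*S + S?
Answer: -3304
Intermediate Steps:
f(S) = 28*S
H(t, D) = 4*D²
p(Y) = 2*Y*(14 + Y) (p(Y) = (14 + Y)*(2*Y) = 2*Y*(14 + Y))
f(-118) + R(p(H(-4, 0))) = 28*(-118) + (2*(4*0²)*(14 + 4*0²))² = -3304 + (2*(4*0)*(14 + 4*0))² = -3304 + (2*0*(14 + 0))² = -3304 + (2*0*14)² = -3304 + 0² = -3304 + 0 = -3304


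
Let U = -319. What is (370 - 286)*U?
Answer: -26796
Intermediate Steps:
(370 - 286)*U = (370 - 286)*(-319) = 84*(-319) = -26796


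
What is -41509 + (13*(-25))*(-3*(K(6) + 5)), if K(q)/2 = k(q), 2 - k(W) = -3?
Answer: -26884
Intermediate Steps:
k(W) = 5 (k(W) = 2 - 1*(-3) = 2 + 3 = 5)
K(q) = 10 (K(q) = 2*5 = 10)
-41509 + (13*(-25))*(-3*(K(6) + 5)) = -41509 + (13*(-25))*(-3*(10 + 5)) = -41509 - (-975)*15 = -41509 - 325*(-45) = -41509 + 14625 = -26884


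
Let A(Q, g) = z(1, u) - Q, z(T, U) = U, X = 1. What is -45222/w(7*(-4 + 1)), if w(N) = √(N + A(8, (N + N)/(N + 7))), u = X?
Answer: 22611*I*√7/7 ≈ 8546.2*I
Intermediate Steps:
u = 1
A(Q, g) = 1 - Q
w(N) = √(-7 + N) (w(N) = √(N + (1 - 1*8)) = √(N + (1 - 8)) = √(N - 7) = √(-7 + N))
-45222/w(7*(-4 + 1)) = -45222/√(-7 + 7*(-4 + 1)) = -45222/√(-7 + 7*(-3)) = -45222/√(-7 - 21) = -45222*(-I*√7/14) = -(-22611)*I*√7/7 = 22611*I*√7/7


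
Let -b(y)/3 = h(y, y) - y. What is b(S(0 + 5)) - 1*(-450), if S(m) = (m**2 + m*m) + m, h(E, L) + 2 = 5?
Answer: 606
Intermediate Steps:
h(E, L) = 3 (h(E, L) = -2 + 5 = 3)
S(m) = m + 2*m**2 (S(m) = (m**2 + m**2) + m = 2*m**2 + m = m + 2*m**2)
b(y) = -9 + 3*y (b(y) = -3*(3 - y) = -9 + 3*y)
b(S(0 + 5)) - 1*(-450) = (-9 + 3*((0 + 5)*(1 + 2*(0 + 5)))) - 1*(-450) = (-9 + 3*(5*(1 + 2*5))) + 450 = (-9 + 3*(5*(1 + 10))) + 450 = (-9 + 3*(5*11)) + 450 = (-9 + 3*55) + 450 = (-9 + 165) + 450 = 156 + 450 = 606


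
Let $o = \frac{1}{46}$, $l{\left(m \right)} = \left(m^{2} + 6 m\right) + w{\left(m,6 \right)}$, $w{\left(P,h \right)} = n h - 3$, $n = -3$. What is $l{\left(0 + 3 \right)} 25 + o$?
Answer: $\frac{6901}{46} \approx 150.02$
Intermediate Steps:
$w{\left(P,h \right)} = -3 - 3 h$ ($w{\left(P,h \right)} = - 3 h - 3 = -3 - 3 h$)
$l{\left(m \right)} = -21 + m^{2} + 6 m$ ($l{\left(m \right)} = \left(m^{2} + 6 m\right) - 21 = -21 + m^{2} + 6 m$)
$o = \frac{1}{46} \approx 0.021739$
$l{\left(0 + 3 \right)} 25 + o = \left(-21 + \left(0 + 3\right)^{2} + 6 \left(0 + 3\right)\right) 25 + \frac{1}{46} = \left(-21 + 3^{2} + 6 \cdot 3\right) 25 + \frac{1}{46} = \left(-21 + 9 + 18\right) 25 + \frac{1}{46} = 6 \cdot 25 + \frac{1}{46} = 150 + \frac{1}{46} = \frac{6901}{46}$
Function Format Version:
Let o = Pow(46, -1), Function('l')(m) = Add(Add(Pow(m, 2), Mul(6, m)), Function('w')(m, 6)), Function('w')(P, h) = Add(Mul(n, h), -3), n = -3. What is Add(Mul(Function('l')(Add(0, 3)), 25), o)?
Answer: Rational(6901, 46) ≈ 150.02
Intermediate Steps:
Function('w')(P, h) = Add(-3, Mul(-3, h)) (Function('w')(P, h) = Add(Mul(-3, h), -3) = Add(-3, Mul(-3, h)))
Function('l')(m) = Add(-21, Pow(m, 2), Mul(6, m)) (Function('l')(m) = Add(Add(Pow(m, 2), Mul(6, m)), Add(-3, Mul(-3, 6))) = Add(Add(Pow(m, 2), Mul(6, m)), Add(-3, -18)) = Add(Add(Pow(m, 2), Mul(6, m)), -21) = Add(-21, Pow(m, 2), Mul(6, m)))
o = Rational(1, 46) ≈ 0.021739
Add(Mul(Function('l')(Add(0, 3)), 25), o) = Add(Mul(Add(-21, Pow(Add(0, 3), 2), Mul(6, Add(0, 3))), 25), Rational(1, 46)) = Add(Mul(Add(-21, Pow(3, 2), Mul(6, 3)), 25), Rational(1, 46)) = Add(Mul(Add(-21, 9, 18), 25), Rational(1, 46)) = Add(Mul(6, 25), Rational(1, 46)) = Add(150, Rational(1, 46)) = Rational(6901, 46)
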